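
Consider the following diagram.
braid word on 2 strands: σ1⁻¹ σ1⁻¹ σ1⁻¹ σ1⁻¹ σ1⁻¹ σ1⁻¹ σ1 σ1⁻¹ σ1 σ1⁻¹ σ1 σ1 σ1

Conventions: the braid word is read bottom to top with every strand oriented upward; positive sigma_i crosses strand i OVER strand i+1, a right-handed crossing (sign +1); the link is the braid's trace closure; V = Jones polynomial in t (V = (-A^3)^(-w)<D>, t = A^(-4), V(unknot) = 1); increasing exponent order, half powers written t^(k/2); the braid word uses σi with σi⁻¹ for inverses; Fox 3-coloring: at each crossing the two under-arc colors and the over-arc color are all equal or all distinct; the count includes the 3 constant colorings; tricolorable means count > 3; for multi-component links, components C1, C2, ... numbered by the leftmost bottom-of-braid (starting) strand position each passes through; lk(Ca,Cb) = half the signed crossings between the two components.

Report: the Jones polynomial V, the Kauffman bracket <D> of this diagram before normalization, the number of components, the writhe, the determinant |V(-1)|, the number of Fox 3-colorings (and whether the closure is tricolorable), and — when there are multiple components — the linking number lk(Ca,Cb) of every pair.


V(t) = -t^-4 + t^-3 + t^-1
bracket: -A^-5 - A^3 + A^7, w = -3
1 component, writhe -3, over 13 crossings
det 3, colorings 9 of 3^13 — tricolorable
observation: V spans 3 powers of t: at least 3 crossings in any diagram


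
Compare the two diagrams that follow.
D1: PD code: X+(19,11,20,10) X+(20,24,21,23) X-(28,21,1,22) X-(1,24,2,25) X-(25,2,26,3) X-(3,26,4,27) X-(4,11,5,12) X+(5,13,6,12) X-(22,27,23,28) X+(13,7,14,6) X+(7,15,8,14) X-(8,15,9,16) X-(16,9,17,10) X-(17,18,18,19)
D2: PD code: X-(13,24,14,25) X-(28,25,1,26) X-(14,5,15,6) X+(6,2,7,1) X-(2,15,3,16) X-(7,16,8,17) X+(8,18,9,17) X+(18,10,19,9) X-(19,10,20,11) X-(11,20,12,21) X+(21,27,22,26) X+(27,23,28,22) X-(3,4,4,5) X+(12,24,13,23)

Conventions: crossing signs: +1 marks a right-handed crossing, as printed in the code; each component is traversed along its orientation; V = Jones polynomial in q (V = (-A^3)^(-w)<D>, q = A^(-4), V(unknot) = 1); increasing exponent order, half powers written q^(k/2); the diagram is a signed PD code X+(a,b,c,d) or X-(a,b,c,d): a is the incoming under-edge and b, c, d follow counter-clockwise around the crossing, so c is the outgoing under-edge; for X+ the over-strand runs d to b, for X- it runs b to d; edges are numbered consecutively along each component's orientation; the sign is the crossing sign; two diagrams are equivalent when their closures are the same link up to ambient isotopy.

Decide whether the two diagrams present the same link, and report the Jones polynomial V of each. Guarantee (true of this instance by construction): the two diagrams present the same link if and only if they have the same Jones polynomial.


equivalent: no
D1 (bracket A^-8 - A^-4 + 2 - A^4 + A^8 - A^12; 14 crossings at w = -4): V = -q^-6 + q^-5 - q^-4 + 2q^-3 - q^-2 + q^-1
V(D2) = 1  [14 crossings, <D> = A^-6, w = -2]
observation: 2 values of V(q) split the 2 diagrams


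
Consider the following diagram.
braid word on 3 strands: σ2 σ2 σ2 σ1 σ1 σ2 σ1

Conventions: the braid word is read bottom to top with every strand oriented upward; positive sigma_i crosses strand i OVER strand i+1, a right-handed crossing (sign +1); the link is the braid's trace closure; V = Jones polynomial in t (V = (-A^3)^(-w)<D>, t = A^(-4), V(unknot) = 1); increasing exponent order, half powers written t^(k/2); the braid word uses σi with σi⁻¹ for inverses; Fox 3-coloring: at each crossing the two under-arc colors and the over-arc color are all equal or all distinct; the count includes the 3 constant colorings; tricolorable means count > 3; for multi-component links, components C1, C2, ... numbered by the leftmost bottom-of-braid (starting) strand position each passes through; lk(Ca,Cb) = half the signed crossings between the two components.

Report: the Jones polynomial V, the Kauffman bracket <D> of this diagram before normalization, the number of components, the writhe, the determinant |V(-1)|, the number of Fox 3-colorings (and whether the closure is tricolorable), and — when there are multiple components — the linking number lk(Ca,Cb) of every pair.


V(t) = -t^(5/2) - t^(9/2) + t^(11/2) - t^(13/2) + t^(15/2) - t^(17/2)
bracket: A^-13 - A^-9 + A^-5 - A^-1 + A^3 + A^11, w = +7
2 components, writhe +7, over 7 crossings
lk(C1,C2) = +3
det 6, colorings 9 of 3^7 — tricolorable
observation: summing lk over 1 pair gives +3


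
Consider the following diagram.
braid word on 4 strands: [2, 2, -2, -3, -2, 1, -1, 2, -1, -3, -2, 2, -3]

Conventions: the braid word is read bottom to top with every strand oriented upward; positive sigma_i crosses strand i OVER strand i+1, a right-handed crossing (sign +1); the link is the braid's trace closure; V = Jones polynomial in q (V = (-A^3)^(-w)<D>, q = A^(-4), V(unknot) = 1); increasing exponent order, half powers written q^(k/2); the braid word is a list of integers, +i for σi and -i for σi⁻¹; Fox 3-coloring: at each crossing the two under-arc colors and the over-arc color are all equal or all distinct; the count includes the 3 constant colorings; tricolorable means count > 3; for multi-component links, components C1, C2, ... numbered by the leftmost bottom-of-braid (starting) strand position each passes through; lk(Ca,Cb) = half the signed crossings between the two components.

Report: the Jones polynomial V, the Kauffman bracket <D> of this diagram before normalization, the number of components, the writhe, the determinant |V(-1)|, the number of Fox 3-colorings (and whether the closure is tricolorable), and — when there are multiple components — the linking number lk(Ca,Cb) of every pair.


V = -q^-4 + q^-3 + q^-1
<D> = -A^-5 - A^3 + A^7 (w = -3)
1 component over 13 crossings, w = -3
9 Fox colorings among 3^13, |V(-1)| = 3: tricolorable
why: w = -3 (over 13 crossings) is diagram-only; (-A^3)^(3) removes it from V


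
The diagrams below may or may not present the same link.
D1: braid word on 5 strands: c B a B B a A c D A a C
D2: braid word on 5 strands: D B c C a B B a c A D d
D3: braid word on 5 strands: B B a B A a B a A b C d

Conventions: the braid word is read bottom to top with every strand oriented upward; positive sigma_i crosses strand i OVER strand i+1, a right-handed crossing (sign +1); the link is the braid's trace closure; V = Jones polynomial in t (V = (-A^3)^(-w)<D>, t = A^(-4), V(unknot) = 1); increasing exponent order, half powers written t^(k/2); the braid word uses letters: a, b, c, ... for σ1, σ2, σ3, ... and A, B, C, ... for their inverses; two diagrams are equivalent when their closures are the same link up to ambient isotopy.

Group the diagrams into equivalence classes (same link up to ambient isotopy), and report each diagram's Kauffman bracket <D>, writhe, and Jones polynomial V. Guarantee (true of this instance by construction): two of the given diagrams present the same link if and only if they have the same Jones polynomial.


classes: {D1, D2, D3}
V(D1) = -t^-4 + t^-3 + t^-1  [12 crossings, <D> = A^-2 + A^6 - A^10, w = -2]
V(D2) = -t^-4 + t^-3 + t^-1  [12 crossings, <D> = A^-2 + A^6 - A^10, w = -2]
D3 (bracket A^-2 + A^6 - A^10; 12 crossings at w = -2): V = -t^-4 + t^-3 + t^-1
note: one V(t) for all 3 diagrams — one class (guaranteed)


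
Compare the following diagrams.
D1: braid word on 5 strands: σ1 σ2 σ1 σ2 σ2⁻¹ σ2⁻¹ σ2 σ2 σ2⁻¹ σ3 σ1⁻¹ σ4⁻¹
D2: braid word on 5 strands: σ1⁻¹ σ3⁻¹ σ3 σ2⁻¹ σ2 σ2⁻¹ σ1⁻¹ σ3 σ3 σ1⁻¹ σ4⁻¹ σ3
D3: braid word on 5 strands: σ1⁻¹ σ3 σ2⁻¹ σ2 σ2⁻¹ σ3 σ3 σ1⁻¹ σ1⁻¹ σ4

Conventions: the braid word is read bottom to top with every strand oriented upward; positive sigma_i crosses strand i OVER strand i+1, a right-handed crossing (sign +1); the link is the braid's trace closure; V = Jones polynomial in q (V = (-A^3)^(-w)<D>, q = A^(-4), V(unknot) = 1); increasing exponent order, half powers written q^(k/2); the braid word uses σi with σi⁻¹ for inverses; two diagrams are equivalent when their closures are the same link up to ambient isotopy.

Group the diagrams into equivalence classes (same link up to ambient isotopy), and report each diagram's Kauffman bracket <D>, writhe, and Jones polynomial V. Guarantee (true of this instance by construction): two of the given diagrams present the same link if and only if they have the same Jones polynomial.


classes: {D1} | {D2, D3}
V(D1) = 1  [12 crossings, <D> = A^6, w = +2]
V(D2) = -q^-3 + q^-2 - q^-1 + 3 - q + q^2 - q^3  [12 crossings, <D> = -A^-18 + A^-14 - A^-10 + 3A^-6 - A^-2 + A^2 - A^6, w = -2]
V(D3) = -q^-3 + q^-2 - q^-1 + 3 - q + q^2 - q^3  (w 0, c 10, <D> = -A^-12 + A^-8 - A^-4 + 3 - A^4 + A^8 - A^12)
insight: V(q) takes 2 values over 3 diagrams, fixing the grouping


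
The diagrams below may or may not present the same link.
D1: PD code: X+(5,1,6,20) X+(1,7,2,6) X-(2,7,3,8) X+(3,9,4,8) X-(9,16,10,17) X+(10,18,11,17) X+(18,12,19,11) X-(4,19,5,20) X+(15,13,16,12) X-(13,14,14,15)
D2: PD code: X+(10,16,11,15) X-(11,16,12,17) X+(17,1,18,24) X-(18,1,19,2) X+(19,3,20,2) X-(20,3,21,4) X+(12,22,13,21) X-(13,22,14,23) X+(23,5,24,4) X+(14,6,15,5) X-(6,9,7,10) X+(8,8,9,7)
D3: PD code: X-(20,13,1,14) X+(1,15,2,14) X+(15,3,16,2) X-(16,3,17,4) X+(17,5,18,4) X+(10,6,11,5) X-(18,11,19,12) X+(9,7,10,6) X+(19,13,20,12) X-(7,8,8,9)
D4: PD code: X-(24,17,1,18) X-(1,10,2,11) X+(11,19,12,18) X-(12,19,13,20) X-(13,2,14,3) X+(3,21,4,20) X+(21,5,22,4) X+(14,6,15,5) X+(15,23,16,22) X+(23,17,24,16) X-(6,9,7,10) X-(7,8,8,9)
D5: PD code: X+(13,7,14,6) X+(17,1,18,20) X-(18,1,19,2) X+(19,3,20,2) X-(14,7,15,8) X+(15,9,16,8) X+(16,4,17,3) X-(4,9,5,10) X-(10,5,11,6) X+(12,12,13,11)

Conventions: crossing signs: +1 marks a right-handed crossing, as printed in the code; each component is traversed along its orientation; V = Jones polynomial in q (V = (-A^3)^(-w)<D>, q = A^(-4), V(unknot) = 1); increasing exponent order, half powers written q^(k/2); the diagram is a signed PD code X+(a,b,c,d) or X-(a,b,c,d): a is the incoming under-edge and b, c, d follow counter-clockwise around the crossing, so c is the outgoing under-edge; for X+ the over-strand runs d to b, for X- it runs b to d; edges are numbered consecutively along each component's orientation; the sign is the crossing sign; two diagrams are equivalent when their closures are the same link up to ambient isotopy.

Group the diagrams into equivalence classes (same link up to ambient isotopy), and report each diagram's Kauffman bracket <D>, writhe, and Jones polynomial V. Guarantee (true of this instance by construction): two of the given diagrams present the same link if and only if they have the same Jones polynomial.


equivalence classes: {D1, D2, D3, D4, D5}
D1 (bracket A^6; 10 crossings at w = +2): V = 1
V(D2) = 1  [12 crossings, <D> = A^6, w = +2]
V(D3) = 1  [10 crossings, <D> = A^6, w = +2]
V(D4) = 1  (w 0, c 12, <D> = 1)
V(D5) = 1  (w +2, c 10, <D> = A^6)
key observation: one V(q) for all 5 diagrams — one class (guaranteed)


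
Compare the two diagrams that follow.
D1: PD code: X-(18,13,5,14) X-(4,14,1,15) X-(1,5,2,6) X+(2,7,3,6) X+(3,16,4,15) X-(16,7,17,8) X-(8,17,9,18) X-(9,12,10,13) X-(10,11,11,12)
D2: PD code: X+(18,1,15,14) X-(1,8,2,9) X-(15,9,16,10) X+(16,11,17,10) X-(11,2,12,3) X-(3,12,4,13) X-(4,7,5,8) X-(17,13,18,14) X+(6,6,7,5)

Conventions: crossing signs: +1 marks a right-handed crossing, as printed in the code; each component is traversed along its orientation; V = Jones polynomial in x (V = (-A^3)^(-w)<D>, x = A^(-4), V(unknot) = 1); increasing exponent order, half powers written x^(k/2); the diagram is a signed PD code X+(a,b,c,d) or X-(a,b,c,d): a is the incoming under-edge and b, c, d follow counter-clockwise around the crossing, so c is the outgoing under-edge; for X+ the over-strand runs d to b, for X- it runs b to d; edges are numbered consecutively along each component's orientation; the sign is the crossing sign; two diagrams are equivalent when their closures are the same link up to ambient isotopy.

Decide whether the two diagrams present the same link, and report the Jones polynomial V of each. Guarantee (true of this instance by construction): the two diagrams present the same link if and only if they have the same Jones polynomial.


same link: yes
V(D1) = x^(-9/2) - x^(-5/2) - x^(-3/2) - x^(-1/2)  [9 crossings, <D> = A^-13 + A^-9 + A^-5 - A^3, w = -5]
D2 (bracket A^-7 + A^-3 + A - A^9; 9 crossings at w = -3): V = x^(-9/2) - x^(-5/2) - x^(-3/2) - x^(-1/2)
note: all 2 diagrams share one V(x), hence one class


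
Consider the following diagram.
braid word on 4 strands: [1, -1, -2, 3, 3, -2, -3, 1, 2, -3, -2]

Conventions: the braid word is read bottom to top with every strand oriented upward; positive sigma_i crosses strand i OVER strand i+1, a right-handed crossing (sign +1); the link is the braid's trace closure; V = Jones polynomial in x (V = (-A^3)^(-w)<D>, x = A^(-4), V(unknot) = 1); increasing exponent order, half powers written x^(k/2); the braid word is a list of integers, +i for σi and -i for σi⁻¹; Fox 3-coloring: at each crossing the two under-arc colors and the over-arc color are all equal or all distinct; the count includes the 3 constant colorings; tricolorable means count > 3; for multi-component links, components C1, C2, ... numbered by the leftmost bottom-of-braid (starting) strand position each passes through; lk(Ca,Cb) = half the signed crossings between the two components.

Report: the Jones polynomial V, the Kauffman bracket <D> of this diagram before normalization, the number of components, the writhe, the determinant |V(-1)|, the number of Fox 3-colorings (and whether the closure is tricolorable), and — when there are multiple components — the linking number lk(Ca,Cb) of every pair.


V = -x^-5 + x^-4 - x^-3 + 2x^-2 - x^-1 + 2 - x
<D> = A^-7 - 2A^-3 + A - 2A^5 + A^9 - A^13 + A^17 (w = -1)
1 component over 11 crossings, w = -1
9 Fox colorings among 3^11, |V(-1)| = 9: tricolorable
why: free reduction leaves σ2⁻¹ σ3 σ3 σ2⁻¹ σ3⁻¹ σ1 σ2 σ3⁻¹ σ2⁻¹ of the original 11 letters


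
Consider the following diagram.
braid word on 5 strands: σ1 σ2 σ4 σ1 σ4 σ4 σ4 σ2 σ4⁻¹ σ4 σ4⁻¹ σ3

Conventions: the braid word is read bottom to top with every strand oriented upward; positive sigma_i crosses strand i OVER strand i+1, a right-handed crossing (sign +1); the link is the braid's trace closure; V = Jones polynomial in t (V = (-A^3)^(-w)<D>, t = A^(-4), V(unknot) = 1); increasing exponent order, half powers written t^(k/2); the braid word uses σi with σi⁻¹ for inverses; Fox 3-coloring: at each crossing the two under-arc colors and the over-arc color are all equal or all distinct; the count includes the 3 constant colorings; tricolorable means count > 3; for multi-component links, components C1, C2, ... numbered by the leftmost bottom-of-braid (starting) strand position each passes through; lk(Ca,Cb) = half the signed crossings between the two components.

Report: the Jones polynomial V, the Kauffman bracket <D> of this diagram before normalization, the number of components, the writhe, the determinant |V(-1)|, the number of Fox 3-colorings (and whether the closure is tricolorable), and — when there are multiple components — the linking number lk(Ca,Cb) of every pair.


Jones polynomial: V(t) = t^2 + 2t^4 - 2t^5 + t^6 - 2t^7 + t^8
<D> = A^-8 - 2A^-4 + 1 - 2A^4 + 2A^8 + A^16; writhe +8
components 1, writhe +8 (12 crossings)
3-colorings: 27 of 3^12, det 9 — tricolorable
note: inverse pairs cancel, leaving σ1 σ2 σ4 σ1 σ4 σ4 σ4 σ2 σ4⁻¹ σ3


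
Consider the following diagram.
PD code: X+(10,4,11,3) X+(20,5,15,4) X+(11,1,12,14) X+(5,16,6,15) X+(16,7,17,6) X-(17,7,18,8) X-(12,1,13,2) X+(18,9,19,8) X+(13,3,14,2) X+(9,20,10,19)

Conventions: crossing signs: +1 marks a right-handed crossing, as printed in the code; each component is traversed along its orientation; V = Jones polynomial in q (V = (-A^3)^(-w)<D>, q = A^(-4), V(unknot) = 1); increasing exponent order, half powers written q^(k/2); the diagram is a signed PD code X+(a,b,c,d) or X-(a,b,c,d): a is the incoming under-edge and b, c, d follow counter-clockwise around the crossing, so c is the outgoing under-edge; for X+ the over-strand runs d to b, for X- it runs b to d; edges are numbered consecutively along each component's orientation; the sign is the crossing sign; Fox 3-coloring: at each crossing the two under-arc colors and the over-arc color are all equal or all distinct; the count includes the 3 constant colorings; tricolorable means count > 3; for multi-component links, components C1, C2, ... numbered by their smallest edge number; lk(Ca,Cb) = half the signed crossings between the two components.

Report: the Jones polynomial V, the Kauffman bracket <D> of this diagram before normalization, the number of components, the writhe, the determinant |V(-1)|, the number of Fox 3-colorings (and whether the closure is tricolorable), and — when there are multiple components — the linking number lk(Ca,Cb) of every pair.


V = -q^(3/2) - q^(7/2) + q^(9/2) - q^(11/2)
<D> = -A^-4 + 1 - A^4 - A^12 (w = +6)
2 components over 10 crossings, w = +6
lk(C1,C2): +2
3 Fox colorings among 3^10, |V(-1)| = 4: not tricolorable
why: summing lk over 1 pair gives +2


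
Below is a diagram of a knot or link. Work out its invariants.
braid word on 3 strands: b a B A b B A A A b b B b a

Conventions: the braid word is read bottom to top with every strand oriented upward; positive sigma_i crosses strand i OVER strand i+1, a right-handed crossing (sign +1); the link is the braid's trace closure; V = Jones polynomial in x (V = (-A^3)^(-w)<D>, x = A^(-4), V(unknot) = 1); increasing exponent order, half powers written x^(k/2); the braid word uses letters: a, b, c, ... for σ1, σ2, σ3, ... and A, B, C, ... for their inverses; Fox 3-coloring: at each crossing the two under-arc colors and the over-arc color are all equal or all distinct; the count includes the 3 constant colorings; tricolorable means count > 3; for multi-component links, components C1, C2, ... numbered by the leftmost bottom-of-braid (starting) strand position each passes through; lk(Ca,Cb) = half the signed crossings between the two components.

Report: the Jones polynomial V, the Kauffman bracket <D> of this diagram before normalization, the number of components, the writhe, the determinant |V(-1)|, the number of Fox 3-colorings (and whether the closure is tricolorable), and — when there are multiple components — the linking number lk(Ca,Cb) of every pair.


V = -x^-3 + x^-2 - x^-1 + 3 - x + x^2 - x^3
<D> = -A^-12 + A^-8 - A^-4 + 3 - A^4 + A^8 - A^12 (w = 0)
1 component over 14 crossings, w = 0
27 Fox colorings among 3^14, |V(-1)| = 9: tricolorable
why: V spans 6 powers of x: at least 6 crossings in any diagram


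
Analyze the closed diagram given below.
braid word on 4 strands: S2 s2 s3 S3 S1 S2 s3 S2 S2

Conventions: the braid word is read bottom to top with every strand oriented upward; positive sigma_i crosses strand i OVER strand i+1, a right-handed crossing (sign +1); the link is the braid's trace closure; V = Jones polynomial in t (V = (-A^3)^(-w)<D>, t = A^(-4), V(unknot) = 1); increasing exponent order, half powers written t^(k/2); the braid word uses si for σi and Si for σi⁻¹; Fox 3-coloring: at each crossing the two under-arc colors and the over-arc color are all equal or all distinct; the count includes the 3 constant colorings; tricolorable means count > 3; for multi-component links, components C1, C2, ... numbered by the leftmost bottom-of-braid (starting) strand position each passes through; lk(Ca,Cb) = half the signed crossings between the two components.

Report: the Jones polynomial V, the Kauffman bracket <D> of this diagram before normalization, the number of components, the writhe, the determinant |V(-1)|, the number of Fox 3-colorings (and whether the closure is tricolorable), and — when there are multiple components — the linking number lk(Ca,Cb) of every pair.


V = -t^-4 + t^-3 + t^-1
<D> = -A^-5 - A^3 + A^7 (w = -3)
1 component over 9 crossings, w = -3
9 Fox colorings among 3^9, |V(-1)| = 3: tricolorable
why: w = -3 shifts under R1 moves; the (-A^3)^(3) factor cancels that in V


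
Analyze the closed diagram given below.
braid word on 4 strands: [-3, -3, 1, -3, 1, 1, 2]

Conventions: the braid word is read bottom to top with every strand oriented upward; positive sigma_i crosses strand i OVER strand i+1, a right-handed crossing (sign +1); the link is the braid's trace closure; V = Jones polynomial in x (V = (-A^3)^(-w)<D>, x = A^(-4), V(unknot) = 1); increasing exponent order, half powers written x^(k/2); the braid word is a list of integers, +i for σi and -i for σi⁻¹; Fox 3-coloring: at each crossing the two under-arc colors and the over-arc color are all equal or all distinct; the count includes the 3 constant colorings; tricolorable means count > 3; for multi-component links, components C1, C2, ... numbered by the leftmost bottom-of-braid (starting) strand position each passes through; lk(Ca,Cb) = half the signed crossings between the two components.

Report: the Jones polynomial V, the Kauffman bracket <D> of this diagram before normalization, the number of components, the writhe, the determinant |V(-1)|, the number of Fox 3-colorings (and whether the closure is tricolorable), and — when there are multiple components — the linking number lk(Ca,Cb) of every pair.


V = -x^-3 + x^-2 - x^-1 + 3 - x + x^2 - x^3
<D> = A^-9 - A^-5 + A^-1 - 3A^3 + A^7 - A^11 + A^15 (w = +1)
1 component over 7 crossings, w = +1
27 Fox colorings among 3^7, |V(-1)| = 9: tricolorable
why: V spans 6 powers of x: at least 6 crossings in any diagram


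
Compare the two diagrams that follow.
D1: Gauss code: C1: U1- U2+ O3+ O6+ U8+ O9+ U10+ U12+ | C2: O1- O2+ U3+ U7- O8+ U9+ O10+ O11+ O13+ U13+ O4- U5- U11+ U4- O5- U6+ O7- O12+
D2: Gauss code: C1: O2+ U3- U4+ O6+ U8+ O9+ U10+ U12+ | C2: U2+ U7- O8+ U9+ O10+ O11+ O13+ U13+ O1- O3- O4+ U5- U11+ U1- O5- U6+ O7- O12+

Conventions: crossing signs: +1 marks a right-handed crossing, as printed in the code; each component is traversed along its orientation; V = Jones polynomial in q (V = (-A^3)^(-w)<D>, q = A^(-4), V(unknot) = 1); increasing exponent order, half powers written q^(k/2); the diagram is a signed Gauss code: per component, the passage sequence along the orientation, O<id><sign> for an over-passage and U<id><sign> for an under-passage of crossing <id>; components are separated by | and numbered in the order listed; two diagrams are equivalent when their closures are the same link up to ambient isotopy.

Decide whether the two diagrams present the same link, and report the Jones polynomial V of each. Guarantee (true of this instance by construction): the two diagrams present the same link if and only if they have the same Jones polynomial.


equivalent: yes
D1 (bracket A^-15 - A^-11 + 2A^-7 - 2A^-3 + 2A - A^5 + A^9; 13 crossings at w = +5): V = -q^(3/2) + q^(5/2) - 2q^(7/2) + 2q^(9/2) - 2q^(11/2) + q^(13/2) - q^(15/2)
V(D2) = -q^(3/2) + q^(5/2) - 2q^(7/2) + 2q^(9/2) - 2q^(11/2) + q^(13/2) - q^(15/2)  (w +5, c 13, <D> = A^-15 - A^-11 + 2A^-7 - 2A^-3 + 2A - A^5 + A^9)
key observation: all 2 diagrams share one V(q), hence one class


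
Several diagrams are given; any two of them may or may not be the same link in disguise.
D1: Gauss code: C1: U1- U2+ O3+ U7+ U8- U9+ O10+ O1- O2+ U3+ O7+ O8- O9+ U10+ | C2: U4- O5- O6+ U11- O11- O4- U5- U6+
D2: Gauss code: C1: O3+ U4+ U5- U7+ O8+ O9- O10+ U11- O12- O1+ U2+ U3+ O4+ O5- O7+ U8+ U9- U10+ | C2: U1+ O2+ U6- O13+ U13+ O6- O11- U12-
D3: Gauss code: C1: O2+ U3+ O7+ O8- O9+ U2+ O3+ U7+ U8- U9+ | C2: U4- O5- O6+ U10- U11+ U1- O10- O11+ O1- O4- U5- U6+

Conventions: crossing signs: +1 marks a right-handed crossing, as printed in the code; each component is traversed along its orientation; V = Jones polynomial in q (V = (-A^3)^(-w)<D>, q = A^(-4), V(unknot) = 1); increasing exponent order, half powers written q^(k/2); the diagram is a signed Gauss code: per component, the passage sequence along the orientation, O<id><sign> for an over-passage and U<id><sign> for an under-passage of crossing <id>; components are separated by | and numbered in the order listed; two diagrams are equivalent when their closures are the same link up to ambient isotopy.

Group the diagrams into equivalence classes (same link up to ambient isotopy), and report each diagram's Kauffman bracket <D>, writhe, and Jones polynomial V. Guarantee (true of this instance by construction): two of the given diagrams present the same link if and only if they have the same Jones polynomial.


classes: {D1, D2, D3}
V(D1) = -q^(1/2) - q^(3/2) - q^(5/2) + q^(9/2)  [11 crossings, <D> = -A^-15 + A^-7 + A^-3 + A, w = +1]
V(D2) = -q^(1/2) - q^(3/2) - q^(5/2) + q^(9/2)  [13 crossings, <D> = -A^-9 + A^-1 + A^3 + A^7, w = +3]
D3 (bracket -A^-15 + A^-7 + A^-3 + A; 11 crossings at w = +1): V = -q^(1/2) - q^(3/2) - q^(5/2) + q^(9/2)
note: all 3 diagrams share one V(q), hence one class


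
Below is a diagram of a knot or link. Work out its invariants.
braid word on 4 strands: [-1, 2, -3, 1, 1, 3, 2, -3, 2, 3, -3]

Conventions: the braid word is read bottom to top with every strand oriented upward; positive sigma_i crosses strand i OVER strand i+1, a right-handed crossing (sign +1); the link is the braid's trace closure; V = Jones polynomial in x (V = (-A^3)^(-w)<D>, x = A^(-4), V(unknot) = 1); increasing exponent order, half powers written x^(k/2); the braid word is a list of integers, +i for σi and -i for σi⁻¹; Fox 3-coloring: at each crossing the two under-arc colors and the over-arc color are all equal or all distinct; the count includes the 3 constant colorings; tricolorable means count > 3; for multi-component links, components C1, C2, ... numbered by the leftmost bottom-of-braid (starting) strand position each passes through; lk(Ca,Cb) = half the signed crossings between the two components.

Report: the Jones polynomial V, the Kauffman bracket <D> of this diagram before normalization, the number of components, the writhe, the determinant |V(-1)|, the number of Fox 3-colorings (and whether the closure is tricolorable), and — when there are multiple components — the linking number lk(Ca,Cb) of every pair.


V(x) = x - x^2 + 2x^3 - x^4 + x^5 - x^6
bracket: A^-15 - A^-11 + A^-7 - 2A^-3 + A - A^5, w = +3
1 component, writhe +3, over 11 crossings
det 7, colorings 3 of 3^11 — not tricolorable
observation: det 7 = |V(-1)|; not divisible by 3, so not tricolorable


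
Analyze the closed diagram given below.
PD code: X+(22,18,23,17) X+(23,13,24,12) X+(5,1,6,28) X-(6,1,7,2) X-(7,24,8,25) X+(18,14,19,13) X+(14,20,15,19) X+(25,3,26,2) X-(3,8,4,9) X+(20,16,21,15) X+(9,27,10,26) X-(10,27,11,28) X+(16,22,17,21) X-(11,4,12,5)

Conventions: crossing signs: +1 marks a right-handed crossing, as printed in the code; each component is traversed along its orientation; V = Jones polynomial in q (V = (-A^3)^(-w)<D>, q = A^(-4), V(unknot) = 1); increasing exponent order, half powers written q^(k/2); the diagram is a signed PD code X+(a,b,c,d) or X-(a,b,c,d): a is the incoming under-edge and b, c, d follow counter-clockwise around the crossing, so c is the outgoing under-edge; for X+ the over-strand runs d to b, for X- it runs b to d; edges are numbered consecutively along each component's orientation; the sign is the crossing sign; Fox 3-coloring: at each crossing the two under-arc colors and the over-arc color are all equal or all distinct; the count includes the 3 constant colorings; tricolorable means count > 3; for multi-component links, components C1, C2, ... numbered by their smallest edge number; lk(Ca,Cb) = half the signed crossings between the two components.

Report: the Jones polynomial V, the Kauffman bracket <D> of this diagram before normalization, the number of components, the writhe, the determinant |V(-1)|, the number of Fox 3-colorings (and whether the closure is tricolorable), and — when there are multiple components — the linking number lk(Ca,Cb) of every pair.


V(q) = -q^-2 + q^-1 - 1 + 3q - 2q^2 + 3q^3 - 2q^4 + q^5 - q^6
bracket: -A^-12 + A^-8 - 2A^-4 + 3 - 2A^4 + 3A^8 - A^12 + A^16 - A^20, w = +4
1 component, writhe +4, over 14 crossings
det 15, colorings 9 of 3^14 — tricolorable
observation: V spans 8 powers of q: at least 8 crossings in any diagram


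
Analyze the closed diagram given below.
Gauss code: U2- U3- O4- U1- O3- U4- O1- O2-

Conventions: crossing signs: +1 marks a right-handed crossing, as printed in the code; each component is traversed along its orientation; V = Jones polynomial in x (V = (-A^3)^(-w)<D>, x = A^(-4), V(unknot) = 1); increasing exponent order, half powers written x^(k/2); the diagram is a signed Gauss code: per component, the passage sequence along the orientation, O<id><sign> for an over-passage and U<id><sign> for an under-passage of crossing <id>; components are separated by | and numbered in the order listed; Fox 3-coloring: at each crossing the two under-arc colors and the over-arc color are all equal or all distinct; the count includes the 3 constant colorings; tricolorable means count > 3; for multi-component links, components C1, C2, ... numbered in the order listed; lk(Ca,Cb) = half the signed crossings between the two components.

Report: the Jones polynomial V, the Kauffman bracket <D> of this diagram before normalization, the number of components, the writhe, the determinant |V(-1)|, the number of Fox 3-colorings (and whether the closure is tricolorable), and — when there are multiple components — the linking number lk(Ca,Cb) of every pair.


V = -x^-4 + x^-3 + x^-1
<D> = A^-8 + 1 - A^4 (w = -4)
1 component over 4 crossings, w = -4
9 Fox colorings among 3^4, |V(-1)| = 3: tricolorable
why: w = -4 shifts under R1 moves; the (-A^3)^(4) factor cancels that in V


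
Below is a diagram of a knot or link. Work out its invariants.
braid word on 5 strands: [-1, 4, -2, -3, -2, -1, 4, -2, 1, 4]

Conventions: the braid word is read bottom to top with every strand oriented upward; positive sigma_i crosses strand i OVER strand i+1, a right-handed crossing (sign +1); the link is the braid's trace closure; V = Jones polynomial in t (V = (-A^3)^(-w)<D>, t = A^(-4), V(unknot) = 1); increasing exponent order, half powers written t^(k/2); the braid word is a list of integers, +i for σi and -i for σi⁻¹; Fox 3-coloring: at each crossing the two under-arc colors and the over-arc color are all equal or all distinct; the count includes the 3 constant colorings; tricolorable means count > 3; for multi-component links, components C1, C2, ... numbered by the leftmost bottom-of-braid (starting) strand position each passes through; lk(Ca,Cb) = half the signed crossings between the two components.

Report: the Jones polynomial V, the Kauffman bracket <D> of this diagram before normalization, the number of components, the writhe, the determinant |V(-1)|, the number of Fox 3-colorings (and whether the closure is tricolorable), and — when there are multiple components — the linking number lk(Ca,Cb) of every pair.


V = -t^-3 + t^-2 - t^-1 + 3 - t + t^2 - t^3
<D> = -A^-18 + A^-14 - A^-10 + 3A^-6 - A^-2 + A^2 - A^6 (w = -2)
1 component over 10 crossings, w = -2
27 Fox colorings among 3^10, |V(-1)| = 9: tricolorable
why: palindromic: swapping t for 1/t fixes V


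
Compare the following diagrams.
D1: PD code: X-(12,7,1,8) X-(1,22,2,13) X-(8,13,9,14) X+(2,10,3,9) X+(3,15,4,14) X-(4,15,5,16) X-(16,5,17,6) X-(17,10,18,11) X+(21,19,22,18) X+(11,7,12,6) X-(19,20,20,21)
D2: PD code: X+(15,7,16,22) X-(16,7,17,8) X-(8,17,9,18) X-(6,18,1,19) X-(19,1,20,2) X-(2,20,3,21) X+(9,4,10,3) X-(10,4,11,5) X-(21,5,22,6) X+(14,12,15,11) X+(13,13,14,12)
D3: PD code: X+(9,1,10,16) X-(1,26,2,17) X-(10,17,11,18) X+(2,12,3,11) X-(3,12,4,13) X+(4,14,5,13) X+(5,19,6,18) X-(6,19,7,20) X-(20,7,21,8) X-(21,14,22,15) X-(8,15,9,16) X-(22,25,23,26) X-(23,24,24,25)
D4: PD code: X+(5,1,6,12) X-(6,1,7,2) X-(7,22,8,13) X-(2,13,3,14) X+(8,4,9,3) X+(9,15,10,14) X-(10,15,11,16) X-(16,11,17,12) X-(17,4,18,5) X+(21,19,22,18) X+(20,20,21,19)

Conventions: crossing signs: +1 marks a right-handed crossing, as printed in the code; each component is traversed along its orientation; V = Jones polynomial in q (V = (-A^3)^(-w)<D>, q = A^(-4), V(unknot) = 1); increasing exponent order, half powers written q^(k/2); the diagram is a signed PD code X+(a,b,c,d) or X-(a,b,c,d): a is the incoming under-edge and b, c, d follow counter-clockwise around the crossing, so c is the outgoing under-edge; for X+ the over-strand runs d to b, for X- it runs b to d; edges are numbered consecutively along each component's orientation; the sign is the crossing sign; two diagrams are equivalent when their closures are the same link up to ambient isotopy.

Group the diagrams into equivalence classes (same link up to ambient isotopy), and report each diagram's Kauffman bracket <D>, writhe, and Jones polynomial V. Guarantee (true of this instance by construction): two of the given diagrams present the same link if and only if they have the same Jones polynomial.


grouping into links: {D1, D3, D4} | {D2}
V(D1) = -q^(-9/2) - q^(-5/2) + q^(-3/2) - q^(-1/2)  (w -3, c 11, <D> = A^-7 - A^-3 + A + A^9)
V(D2) = -q^(-11/2) + q^(-9/2) - q^(-7/2) - q^(-3/2)  [11 crossings, <D> = A^-3 + A^5 - A^9 + A^13, w = -3]
V(D3) = -q^(-9/2) - q^(-5/2) + q^(-3/2) - q^(-1/2)  [13 crossings, <D> = A^-13 - A^-9 + A^-5 + A^3, w = -5]
V(D4) = -q^(-9/2) - q^(-5/2) + q^(-3/2) - q^(-1/2)  [11 crossings, <D> = A^-1 - A^3 + A^7 + A^15, w = -1]
why: 2 classes among 4 diagrams; unequal V(q) rules out equality


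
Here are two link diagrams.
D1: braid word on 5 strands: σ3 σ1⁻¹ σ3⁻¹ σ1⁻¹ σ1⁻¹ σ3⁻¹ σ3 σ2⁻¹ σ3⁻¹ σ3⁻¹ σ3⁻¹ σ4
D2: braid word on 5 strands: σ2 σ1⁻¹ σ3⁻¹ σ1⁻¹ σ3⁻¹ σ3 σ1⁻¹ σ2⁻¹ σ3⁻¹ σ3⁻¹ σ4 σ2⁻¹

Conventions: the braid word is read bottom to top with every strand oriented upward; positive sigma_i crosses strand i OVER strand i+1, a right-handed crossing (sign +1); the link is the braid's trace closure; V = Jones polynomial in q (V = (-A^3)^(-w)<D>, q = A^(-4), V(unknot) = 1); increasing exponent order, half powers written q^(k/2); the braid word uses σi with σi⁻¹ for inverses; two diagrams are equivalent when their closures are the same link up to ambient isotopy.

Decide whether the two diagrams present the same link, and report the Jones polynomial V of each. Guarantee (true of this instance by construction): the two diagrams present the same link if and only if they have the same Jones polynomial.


same link: yes
V(D1) = q^-8 - 2q^-7 + q^-6 - 2q^-5 + 2q^-4 + q^-2  [12 crossings, <D> = A^-10 + 2A^-2 - 2A^2 + A^6 - 2A^10 + A^14, w = -6]
V(D2) = q^-8 - 2q^-7 + q^-6 - 2q^-5 + 2q^-4 + q^-2  (w -6, c 12, <D> = A^-10 + 2A^-2 - 2A^2 + A^6 - 2A^10 + A^14)
note: all 2 diagrams share one V(q), hence one class


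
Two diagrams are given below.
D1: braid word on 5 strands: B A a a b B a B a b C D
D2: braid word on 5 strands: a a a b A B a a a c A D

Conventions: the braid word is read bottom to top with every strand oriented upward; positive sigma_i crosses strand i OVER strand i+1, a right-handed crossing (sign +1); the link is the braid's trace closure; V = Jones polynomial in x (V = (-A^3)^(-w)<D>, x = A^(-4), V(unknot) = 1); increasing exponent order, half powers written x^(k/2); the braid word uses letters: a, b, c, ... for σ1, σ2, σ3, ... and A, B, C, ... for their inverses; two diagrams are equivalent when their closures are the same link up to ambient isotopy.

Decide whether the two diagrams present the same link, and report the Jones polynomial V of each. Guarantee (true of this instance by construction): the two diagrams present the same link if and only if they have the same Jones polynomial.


same link: no
V(D1) = x + x^3 - x^4  [12 crossings, <D> = -A^-16 + A^-12 + A^-4, w = 0]
V(D2) = x^2 + x^4 - x^5 + x^6 - x^7  [12 crossings, <D> = -A^-16 + A^-12 - A^-8 + A^-4 + A^4, w = +4]
insight: 2 classes among 2 diagrams; unequal V(x) rules out equality


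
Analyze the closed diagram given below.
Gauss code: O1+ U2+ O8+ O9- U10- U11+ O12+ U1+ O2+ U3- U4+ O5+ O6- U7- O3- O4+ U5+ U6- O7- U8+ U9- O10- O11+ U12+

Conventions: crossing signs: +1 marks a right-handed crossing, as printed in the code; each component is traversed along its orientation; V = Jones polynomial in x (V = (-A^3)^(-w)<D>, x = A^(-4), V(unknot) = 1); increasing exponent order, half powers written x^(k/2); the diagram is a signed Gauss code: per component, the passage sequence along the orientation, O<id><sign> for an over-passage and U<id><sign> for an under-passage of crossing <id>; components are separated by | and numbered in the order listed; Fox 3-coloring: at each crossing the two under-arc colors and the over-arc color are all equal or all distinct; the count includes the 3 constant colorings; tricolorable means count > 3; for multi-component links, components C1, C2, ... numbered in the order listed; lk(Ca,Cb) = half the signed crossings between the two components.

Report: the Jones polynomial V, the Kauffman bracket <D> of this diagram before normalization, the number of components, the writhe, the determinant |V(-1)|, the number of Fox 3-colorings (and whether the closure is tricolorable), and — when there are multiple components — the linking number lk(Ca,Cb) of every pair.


V = x + x^3 - x^4
<D> = -A^-10 + A^-6 + A^2 (w = +2)
1 component over 12 crossings, w = +2
9 Fox colorings among 3^12, |V(-1)| = 3: tricolorable
why: w = +2 shifts under R1 moves; the (-A^3)^(-2) factor cancels that in V


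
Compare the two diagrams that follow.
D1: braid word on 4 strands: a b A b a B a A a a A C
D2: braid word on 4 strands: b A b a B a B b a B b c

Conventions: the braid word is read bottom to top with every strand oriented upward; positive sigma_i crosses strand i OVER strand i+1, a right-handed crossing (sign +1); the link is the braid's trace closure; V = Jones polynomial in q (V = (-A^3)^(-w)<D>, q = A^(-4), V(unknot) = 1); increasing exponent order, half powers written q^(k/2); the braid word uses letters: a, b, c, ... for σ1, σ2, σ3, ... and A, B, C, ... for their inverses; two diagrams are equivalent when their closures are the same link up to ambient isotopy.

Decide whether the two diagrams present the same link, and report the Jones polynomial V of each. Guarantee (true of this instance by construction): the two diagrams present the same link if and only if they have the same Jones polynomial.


equivalent: yes
D1 (bracket A^-16 - A^-12 + A^-8 - 2A^-4 + 1 - 2A^4; 12 crossings at w = +2): V = -2q^(1/2) + q^(3/2) - 2q^(5/2) + q^(7/2) - q^(9/2) + q^(11/2)
V(D2) = -2q^(1/2) + q^(3/2) - 2q^(5/2) + q^(7/2) - q^(9/2) + q^(11/2)  [12 crossings, <D> = A^-10 - A^-6 + A^-2 - 2A^2 + A^6 - 2A^10, w = +4]
observation: from 12 to 12 crossings by R-moves: one link, two diagrams


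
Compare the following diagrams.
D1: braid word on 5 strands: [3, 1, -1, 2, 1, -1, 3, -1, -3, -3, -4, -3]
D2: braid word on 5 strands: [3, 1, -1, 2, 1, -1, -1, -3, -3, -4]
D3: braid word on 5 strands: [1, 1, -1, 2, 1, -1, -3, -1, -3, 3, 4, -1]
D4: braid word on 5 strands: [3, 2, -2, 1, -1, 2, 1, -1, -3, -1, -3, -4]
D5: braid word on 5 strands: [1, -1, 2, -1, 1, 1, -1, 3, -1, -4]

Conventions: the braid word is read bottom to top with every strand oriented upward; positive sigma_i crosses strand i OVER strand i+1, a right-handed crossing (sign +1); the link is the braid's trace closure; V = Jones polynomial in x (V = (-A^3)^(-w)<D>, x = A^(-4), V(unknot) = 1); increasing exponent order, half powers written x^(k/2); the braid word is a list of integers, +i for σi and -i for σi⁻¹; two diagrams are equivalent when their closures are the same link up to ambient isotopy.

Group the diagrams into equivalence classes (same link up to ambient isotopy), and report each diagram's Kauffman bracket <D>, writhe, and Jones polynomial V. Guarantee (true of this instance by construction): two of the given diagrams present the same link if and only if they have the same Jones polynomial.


grouping into links: {D1, D2, D3, D4, D5}
V(D1) = 1  (w -2, c 12, <D> = A^-6)
V(D2) = 1  [10 crossings, <D> = A^-6, w = -2]
V(D3) = 1  [12 crossings, <D> = 1, w = 0]
V(D4) = 1  (w -2, c 12, <D> = A^-6)
V(D5) = 1  [10 crossings, <D> = 1, w = 0]
key observation: one V(x) for all 5 diagrams — one class (guaranteed)
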